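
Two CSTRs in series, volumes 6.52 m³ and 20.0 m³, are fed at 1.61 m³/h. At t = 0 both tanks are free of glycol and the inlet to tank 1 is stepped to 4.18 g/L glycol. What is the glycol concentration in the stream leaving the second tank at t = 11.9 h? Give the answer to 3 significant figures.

Each tank obeys Vᵢ dCᵢ/dt = Q(Cᵢ₋₁ − Cᵢ), so τᵢ = Vᵢ/Q.
τ₁ = 6.52/1.61 = 4.0497 h; τ₂ = 20.0/1.61 = 12.422 h.
Tank 1: C₁ = C_in(1 − e^(−t/τ₁)). Tank 2 (τ₁ ≠ τ₂): C₂ = C_in[1 − (τ₁ e^(−t/τ₁) − τ₂ e^(−t/τ₂))/(τ₁ − τ₂)].
At t = 11.9: e^(−t/τ₁) = 0.052945, e^(−t/τ₂) = 0.38368.
C₂ = 4.18·[1 − (4.0497·0.052945 − 12.422·0.38368)/(-8.3727)] = 4.18·0.45635 = 1.9076 g/L.

1.91 g/L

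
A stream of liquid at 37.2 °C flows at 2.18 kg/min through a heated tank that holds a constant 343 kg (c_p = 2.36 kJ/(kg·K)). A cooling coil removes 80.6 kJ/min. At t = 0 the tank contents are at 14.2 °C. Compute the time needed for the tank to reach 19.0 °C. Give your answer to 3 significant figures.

167 min

Unsteady energy balance on the tank contents: M c_p dT/dt = ṁ c_p (T_in − T) − 80.6.
τ = M/ṁ = 157.34 min; T_ss = T_in − Q̇/(ṁ c_p) = 21.534 °C.
T(t) = T_ss + (T₀ − T_ss) e^(−t/τ). Set T = 19.0:
e^(−t/τ) = (19.0 − 21.534)/(14.2 − 21.534) = 0.34549
t = −157.34 · ln(0.34549) = 167.22 min.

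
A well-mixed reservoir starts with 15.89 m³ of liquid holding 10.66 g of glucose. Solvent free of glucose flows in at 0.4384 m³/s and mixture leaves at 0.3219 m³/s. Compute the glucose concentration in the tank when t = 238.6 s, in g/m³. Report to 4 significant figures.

Total volume: dV/dt = Q_in − Q_out = 0.116500 m³/s, so V(t) = 15.89 + 0.116500 t and V(238.6) = 43.6869 m³.
No glucose enters, so dm/dt = −Q_out · (m/V).
dm/m = −Q_out dt/(V₀ + 0.116500 t); integrating gives ln(m/m₀) = −(Q_out/(Q_in−Q_out)) ln(V/V₀).
m = m₀ (V₀/V)^(Q_out/(Q_in−Q_out)) = 10.66 × (15.89/43.6869)^(2.76309) = 0.651827 g.
C = m/V = 0.651827/43.6869 = 0.0149204 g/m³.

0.01492 g/m³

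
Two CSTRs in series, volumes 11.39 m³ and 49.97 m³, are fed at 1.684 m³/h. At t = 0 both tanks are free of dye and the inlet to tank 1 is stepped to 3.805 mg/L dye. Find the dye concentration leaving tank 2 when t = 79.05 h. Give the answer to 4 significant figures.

Each tank obeys Vᵢ dCᵢ/dt = Q(Cᵢ₋₁ − Cᵢ), so τᵢ = Vᵢ/Q.
τ₁ = 11.39/1.684 = 6.76366 h; τ₂ = 49.97/1.684 = 29.6734 h.
Tank 1: C₁ = C_in(1 − e^(−t/τ₁)). Tank 2 (τ₁ ≠ τ₂): C₂ = C_in[1 − (τ₁ e^(−t/τ₁) − τ₂ e^(−t/τ₂))/(τ₁ − τ₂)].
At t = 79.05: e^(−t/τ₁) = 8.39846e-06, e^(−t/τ₂) = 0.0696688.
C₂ = 3.805·[1 − (6.76366·8.39846e-06 − 29.6734·0.0696688)/(-22.9097)] = 3.805·0.909765 = 3.46166 mg/L.

3.462 mg/L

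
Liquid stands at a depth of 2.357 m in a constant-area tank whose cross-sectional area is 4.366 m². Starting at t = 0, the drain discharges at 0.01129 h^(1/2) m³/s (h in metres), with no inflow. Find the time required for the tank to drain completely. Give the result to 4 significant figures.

1187 s

With no inflow, A dh/dt = −0.01129 √h.
This is separable: 2 d(√h)/dt = −0.01129/A, so √h = √h₀ − (0.01129/(2A)) t.
Tank is empty when √h = 0: t_empty = 2A√h₀/0.01129.
t_empty = 2·4.366·√2.357/0.01129 = 8.73200·1.53525/0.01129 = 1187.41 s.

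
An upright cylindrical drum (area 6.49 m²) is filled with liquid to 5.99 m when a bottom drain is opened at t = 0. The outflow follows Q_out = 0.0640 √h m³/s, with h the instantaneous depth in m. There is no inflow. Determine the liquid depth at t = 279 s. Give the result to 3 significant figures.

1.15 m

A dh/dt = −Q_out = −0.0640 √h.
This is separable: 2 d(√h)/dt = −0.0640/A, so √h = √h₀ − (0.0640/(2A)) t.
√h = √5.99 − 0.0640·279/(2·6.49) = 2.4474 − 1.3757 = 1.0718.
h = 1.0718² = 1.1487 m.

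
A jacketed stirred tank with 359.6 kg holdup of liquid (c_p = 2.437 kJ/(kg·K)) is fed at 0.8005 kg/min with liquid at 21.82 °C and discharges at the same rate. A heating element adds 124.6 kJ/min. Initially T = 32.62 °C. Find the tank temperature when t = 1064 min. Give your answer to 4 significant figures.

First-law balance (no shaft work): M c_p dT/dt = ṁ c_p (T_in − T) + 124.6.
τ = M/ṁ = 449.219 min; T_ss = T_in + Q̇/(ṁ c_p) = 21.82 + 124.6/(0.8005·2.437) = 85.6906 °C.
Solution: T(t) = T_ss + (T₀ − T_ss) e^(−t/τ).
T(1064) = 85.6906 + (-53.0706)·e^(−1064/449.219) = 85.6906 + (-53.0706)·0.0936160 = 80.7224 °C.

80.72 °C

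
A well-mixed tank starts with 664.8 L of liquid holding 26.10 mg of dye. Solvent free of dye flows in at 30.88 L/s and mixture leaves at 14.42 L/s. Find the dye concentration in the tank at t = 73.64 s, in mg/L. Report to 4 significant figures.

Total volume: dV/dt = Q_in − Q_out = 16.4600 L/s, so V(t) = 664.8 + 16.4600 t and V(73.64) = 1876.91 L.
Species balance (pure solvent in): dm/dt = −Q_out · m/V(t).
Separate: dm/m = −Q_out dt/V(t) ⇒ ln(m/m₀) = −(Q_out/(Q_in−Q_out)) ln(V/V₀).
m = m₀ (V₀/V)^(Q_out/(Q_in−Q_out)) = 26.10 × (664.8/1876.91)^(0.876063) = 10.5136 mg.
C = m/V = 10.5136/1876.91 = 0.00560154 mg/L.

0.005602 mg/L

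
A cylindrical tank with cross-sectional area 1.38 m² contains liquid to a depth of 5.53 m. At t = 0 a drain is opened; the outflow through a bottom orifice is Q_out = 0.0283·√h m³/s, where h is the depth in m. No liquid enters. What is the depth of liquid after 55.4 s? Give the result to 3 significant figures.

3.18 m

With no inflow, A dh/dt = −0.0283 √h.
∫ h^(−1/2) dh = −(0.0283/A) ∫ dt, giving 2√h = 2√h₀ − (0.0283/A) t.
√h = √5.53 − 0.0283·55.4/(2·1.38) = 2.3516 − 0.56805 = 1.7835.
h = 1.7835² = 3.1810 m.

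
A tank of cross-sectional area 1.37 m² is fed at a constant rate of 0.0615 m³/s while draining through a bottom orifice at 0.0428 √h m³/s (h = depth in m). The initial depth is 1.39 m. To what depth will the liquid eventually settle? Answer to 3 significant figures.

A dh/dt = Q_in − 0.0428 √h. Steady state requires inflow = outflow:
Q_in = 0.0428 √h_ss ⇒ √h_ss = 0.0615/0.0428 = 1.4369.
h_ss = 1.4369² = 2.0647 m. (Since h₀ = 1.39 m < h_ss, the level will rise toward this value.)

2.06 m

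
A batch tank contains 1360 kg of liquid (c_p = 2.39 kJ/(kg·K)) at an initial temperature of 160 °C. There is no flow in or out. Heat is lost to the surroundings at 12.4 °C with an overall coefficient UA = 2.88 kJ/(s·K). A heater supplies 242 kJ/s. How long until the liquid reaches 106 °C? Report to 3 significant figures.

2140 s

M c_p dT/dt = −UA(T − T_amb) + Q̇.
τ = M c_p/UA = 1128.6 s; T_ss = T_amb + Q̇/UA = 12.4 + 242/2.88 = 96.428 °C.
T(t) = T_ss + (T₀ − T_ss)e^(−t/τ); set T = 106:
t = −τ ln[(T − T_ss)/(T₀ − T_ss)] = −1128.6 · ln(0.15057) = 2136.8 s.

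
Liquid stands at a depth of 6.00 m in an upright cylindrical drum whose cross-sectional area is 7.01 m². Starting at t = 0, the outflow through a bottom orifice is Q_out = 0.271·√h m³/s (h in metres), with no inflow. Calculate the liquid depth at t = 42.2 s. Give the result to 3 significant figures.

A dh/dt = −Q_out = −0.271 √h.
∫ h^(−1/2) dh = −(0.271/A) ∫ dt, giving 2√h = 2√h₀ − (0.271/A) t.
√h = √6.00 − 0.271·42.2/(2·7.01) = 2.4495 − 0.81571 = 1.6338.
h = 1.6338² = 2.6692 m.

2.67 m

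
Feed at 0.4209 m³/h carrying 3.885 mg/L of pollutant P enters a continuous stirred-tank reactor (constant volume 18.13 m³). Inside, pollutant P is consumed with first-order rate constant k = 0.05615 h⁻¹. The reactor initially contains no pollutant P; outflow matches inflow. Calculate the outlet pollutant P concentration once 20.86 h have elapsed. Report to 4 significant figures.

0.9194 mg/L

Species balance: V dC/dt = Q C_in − Q C − k V C.
This is linear with rate a = Q/V + k = 0.0793657 h⁻¹.
C_ss = Q C_in/(Q + kV) = 1.13642 mg/L; C(t) = C_ss + (C₀ − C_ss) e^(−a t).
C(20.86) = 1.13642 + (-1.13642)·e^(−0.0793657·20.86) = 1.13642 + (-1.13642)·0.190984 = 0.919384 mg/L.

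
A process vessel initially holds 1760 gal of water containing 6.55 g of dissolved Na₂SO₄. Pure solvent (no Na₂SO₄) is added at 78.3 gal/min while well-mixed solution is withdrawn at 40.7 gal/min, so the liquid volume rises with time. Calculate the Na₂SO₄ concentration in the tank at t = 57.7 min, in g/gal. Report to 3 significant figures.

Total volume: dV/dt = Q_in − Q_out = 37.600 gal/min, so V(t) = 1760 + 37.600 t and V(57.7) = 3929.5 gal.
No Na₂SO₄ enters, so dm/dt = −Q_out · (m/V).
dm/m = −Q_out dt/(V₀ + 37.600 t); integrating gives ln(m/m₀) = −(Q_out/(Q_in−Q_out)) ln(V/V₀).
m = m₀ (V₀/V)^(Q_out/(Q_in−Q_out)) = 6.55 × (1760/3929.5)^(1.0824) = 2.7457 g.
C = m/V = 2.7457/3929.5 = 0.00069874 g/gal.

0.000699 g/gal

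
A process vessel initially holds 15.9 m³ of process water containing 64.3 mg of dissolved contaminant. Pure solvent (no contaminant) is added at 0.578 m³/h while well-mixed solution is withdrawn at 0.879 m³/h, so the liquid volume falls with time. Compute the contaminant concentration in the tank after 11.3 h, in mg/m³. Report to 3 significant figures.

2.55 mg/m³

Total volume: dV/dt = Q_in − Q_out = -0.30100 m³/h, so V(t) = 15.9 − 0.30100 t and V(11.3) = 12.499 m³.
Species balance (pure solvent in): dm/dt = −Q_out · m/V(t).
Separate: dm/m = −Q_out dt/V(t) ⇒ ln(m/m₀) = −(Q_out/(Q_in−Q_out)) ln(V/V₀).
m = m₀ (V₀/V)^(Q_out/(Q_in−Q_out)) = 64.3 × (15.9/12.499)^(-2.9203) = 31.838 mg.
C = m/V = 31.838/12.499 = 2.5473 mg/m³.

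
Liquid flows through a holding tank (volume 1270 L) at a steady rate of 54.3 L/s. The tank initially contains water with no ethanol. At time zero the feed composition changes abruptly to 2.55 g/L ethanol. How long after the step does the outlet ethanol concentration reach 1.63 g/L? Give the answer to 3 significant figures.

23.8 s

Transient balance on the dissolved component: V dC/dt = Q(C_in − C), so τ = V/Q = 23.389 s.
C(t) = C_in + (C₀ − C_in) e^(−t/τ). Set C = 1.63 and solve for t:
e^(−t/τ) = (C − C_in)/(C₀ − C_in) = (1.63 − 2.55)/(0 − 2.55) = 0.36078
t = −τ ln(…) = 23.389 × 1.0195 = 23.844 s.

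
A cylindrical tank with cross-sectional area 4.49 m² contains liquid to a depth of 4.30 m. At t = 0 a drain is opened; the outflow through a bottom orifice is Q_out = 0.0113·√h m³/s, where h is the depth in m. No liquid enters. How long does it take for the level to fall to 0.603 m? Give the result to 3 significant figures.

A dh/dt = −Q_out = −0.0113 √h.
Separate and integrate: 2(√h − √h₀) = −(0.0113/A) t.
t = 2A(√h₀ − √h)/0.0113 = 2·4.49·(√4.30 − √0.603)/0.0113
  = 8.9800 × (2.0736 − 0.77653) / 0.0113 = 1030.8 s.

1030 s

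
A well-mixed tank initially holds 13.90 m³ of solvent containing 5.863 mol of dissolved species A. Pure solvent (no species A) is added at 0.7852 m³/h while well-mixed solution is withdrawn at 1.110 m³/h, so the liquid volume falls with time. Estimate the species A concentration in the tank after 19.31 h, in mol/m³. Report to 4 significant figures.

Total volume: dV/dt = Q_in − Q_out = -0.324800 m³/h, so V(t) = 13.90 − 0.324800 t and V(19.31) = 7.62811 m³.
Species balance (pure solvent in): dm/dt = −Q_out · m/V(t).
dm/m = −Q_out dt/(V₀ − 0.324800 t); integrating gives ln(m/m₀) = −(Q_out/(Q_in−Q_out)) ln(V/V₀).
m = m₀ (V₀/V)^(Q_out/(Q_in−Q_out)) = 5.863 × (13.90/7.62811)^(-3.41749) = 0.754276 mol.
C = m/V = 0.754276/7.62811 = 0.0988811 mol/m³.

0.09888 mol/m³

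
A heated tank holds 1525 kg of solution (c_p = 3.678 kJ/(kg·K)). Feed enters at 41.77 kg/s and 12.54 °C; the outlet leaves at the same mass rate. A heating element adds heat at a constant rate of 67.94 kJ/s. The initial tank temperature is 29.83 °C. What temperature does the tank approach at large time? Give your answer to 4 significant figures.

12.98 °C

Heat balance on the well-mixed liquid: M c_p dT/dt = ṁ c_p (T_in − T) + 67.94.
At steady state dT/dt = 0 ⇒ T_ss = T_in + Q̇/(ṁ c_p) = 12.54 + 67.94/(41.77·3.678) = 12.9822 °C.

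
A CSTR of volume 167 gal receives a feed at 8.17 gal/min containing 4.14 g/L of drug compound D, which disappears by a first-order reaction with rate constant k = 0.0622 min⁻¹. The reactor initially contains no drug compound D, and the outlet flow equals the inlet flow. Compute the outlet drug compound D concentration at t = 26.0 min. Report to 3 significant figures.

V dC/dt = Q(C_in − C) − k V C.
dC/dt = (Q/V) C_in − (Q/V + k) C; effective rate a = Q/V + k = 0.048922 + 0.0622 = 0.11112 min⁻¹.
C_ss = Q C_in/(Q + kV) = 1.8227 g/L; C(t) = C_ss + (C₀ − C_ss) e^(−a t).
C(26.0) = 1.8227 + (-1.8227)·e^(−0.11112·26.0) = 1.8227 + (-1.8227)·0.055622 = 1.7213 g/L.

1.72 g/L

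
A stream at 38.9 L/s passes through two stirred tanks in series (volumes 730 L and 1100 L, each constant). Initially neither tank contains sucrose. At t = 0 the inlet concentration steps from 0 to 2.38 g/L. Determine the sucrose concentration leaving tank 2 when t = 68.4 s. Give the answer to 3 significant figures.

Time constants: τᵢ = Vᵢ/Q for each well-mixed tank.
τ₁ = 730/38.9 = 18.766 s; τ₂ = 1100/38.9 = 28.278 s.
Tank 1: C₁ = C_in(1 − e^(−t/τ₁)). Tank 2 (τ₁ ≠ τ₂): C₂ = C_in[1 − (τ₁ e^(−t/τ₁) − τ₂ e^(−t/τ₂))/(τ₁ − τ₂)].
At t = 68.4: e^(−t/τ₁) = 0.026125, e^(−t/τ₂) = 0.089022.
C₂ = 2.38·[1 − (18.766·0.026125 − 28.278·0.089022)/(-9.5116)] = 2.38·0.78688 = 1.8728 g/L.

1.87 g/L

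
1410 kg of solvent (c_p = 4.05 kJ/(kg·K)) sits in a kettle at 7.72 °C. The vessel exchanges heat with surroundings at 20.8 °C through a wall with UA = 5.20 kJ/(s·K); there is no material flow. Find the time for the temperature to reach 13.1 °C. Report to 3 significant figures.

582 s

Lumped-capacitance energy balance: M c_p dT/dt = UA(T_amb − T).
τ = M c_p/UA = 1098.2 s; T_ss = T_amb = 20.800 °C.
T(t) = T_ss + (T₀ − T_ss)e^(−t/τ); set T = 13.1:
t = −τ ln[(T − T_ss)/(T₀ − T_ss)] = −1098.2 · ln(0.58869) = 581.88 s.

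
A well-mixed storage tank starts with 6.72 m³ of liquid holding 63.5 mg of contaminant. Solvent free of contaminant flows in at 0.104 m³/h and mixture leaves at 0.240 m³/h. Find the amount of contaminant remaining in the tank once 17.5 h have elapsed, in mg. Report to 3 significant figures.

29.4 mg

Let m(t) be the amount of contaminant. Volume: V(t) = V₀ + (Q_in − Q_out) t = 6.72 − 0.13600 t; V(17.5) = 4.3400 m³.
Species balance (pure solvent in): dm/dt = −Q_out · m/V(t).
dm/m = −Q_out dt/(V₀ − 0.13600 t); integrating gives ln(m/m₀) = −(Q_out/(Q_in−Q_out)) ln(V/V₀).
m = m₀ (V₀/V)^(Q_out/(Q_in−Q_out)) = 63.5 × (6.72/4.3400)^(-1.7647) = 29.356 mg.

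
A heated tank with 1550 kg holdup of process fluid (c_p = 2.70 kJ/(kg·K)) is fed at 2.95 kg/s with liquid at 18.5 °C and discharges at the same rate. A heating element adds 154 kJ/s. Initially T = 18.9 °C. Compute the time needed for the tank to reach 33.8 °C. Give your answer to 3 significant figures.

First-law balance (no shaft work): M c_p dT/dt = ṁ c_p (T_in − T) + 154.
τ = M/ṁ = 525.42 s; T_ss = T_in + Q̇/(ṁ c_p) = 37.835 °C.
T(t) = T_ss + (T₀ − T_ss) e^(−t/τ). Set T = 33.8:
e^(−t/τ) = (33.8 − 37.835)/(18.9 − 37.835) = 0.21308
t = −525.42 · ln(0.21308) = 812.35 s.

812 s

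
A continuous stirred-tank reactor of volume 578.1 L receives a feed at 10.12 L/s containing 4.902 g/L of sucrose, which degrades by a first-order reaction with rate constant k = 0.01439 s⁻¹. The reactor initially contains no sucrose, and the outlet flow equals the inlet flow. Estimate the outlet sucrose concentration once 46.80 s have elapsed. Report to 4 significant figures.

Accumulation = in − out − consumed: V dC/dt = Q C_in − Q C − k V C.
This is linear with rate a = Q/V + k = 0.0318956 s⁻¹.
C_ss = Q C_in/(Q + kV) = 2.69042 g/L; C(t) = C_ss + (C₀ − C_ss) e^(−a t).
C(46.80) = 2.69042 + (-2.69042)·e^(−0.0318956·46.80) = 2.69042 + (-2.69042)·0.224762 = 2.08572 g/L.

2.086 g/L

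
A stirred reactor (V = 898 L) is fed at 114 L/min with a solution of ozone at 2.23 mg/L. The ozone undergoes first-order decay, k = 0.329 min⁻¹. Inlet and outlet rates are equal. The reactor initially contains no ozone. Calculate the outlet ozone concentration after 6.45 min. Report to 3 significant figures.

0.588 mg/L

Species balance: V dC/dt = Q C_in − Q C − k V C.
dC/dt = (Q/V) C_in − (Q/V + k) C; effective rate a = Q/V + k = 0.12695 + 0.329 = 0.45595 min⁻¹.
C_ss = Q C_in/(Q + kV) = 0.62089 mg/L; C(t) = C_ss + (C₀ − C_ss) e^(−a t).
C(6.45) = 0.62089 + (-0.62089)·e^(−0.45595·6.45) = 0.62089 + (-0.62089)·0.052820 = 0.58810 mg/L.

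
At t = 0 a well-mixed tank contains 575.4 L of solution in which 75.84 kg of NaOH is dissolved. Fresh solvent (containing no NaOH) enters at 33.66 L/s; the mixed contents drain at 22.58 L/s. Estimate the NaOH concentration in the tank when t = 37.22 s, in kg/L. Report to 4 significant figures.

0.02552 kg/L

Total volume: dV/dt = Q_in − Q_out = 11.0800 L/s, so V(t) = 575.4 + 11.0800 t and V(37.22) = 987.798 L.
No NaOH enters, so dm/dt = −Q_out · (m/V).
Separate: dm/m = −Q_out dt/V(t) ⇒ ln(m/m₀) = −(Q_out/(Q_in−Q_out)) ln(V/V₀).
m = m₀ (V₀/V)^(Q_out/(Q_in−Q_out)) = 75.84 × (575.4/987.798)^(2.03791) = 25.2119 kg.
C = m/V = 25.2119/987.798 = 0.0255233 kg/L.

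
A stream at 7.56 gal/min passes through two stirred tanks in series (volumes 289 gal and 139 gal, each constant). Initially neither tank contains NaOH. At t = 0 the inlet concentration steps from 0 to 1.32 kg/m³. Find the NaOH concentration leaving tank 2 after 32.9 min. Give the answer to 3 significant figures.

Species balance on tank i: dCᵢ/dt = (Cᵢ₋₁ − Cᵢ)/τᵢ with τᵢ = Vᵢ/Q.
τ₁ = 289/7.56 = 38.228 min; τ₂ = 139/7.56 = 18.386 min.
Tank 1: C₁ = C_in(1 − e^(−t/τ₁)). Tank 2 (τ₁ ≠ τ₂): C₂ = C_in[1 − (τ₁ e^(−t/τ₁) − τ₂ e^(−t/τ₂))/(τ₁ − τ₂)].
At t = 32.9: e^(−t/τ₁) = 0.42289, e^(−t/τ₂) = 0.16706.
C₂ = 1.32·[1 − (38.228·0.42289 − 18.386·0.16706)/(19.841)] = 1.32·0.34004 = 0.44885 kg/m³.

0.449 kg/m³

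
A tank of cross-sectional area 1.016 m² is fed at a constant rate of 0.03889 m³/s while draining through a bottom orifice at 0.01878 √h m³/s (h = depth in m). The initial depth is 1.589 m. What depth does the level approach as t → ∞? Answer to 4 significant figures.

Mass balance (ρ constant): A dh/dt = Q_in − 0.01878 √h. At steady state dh/dt = 0:
Q_in = 0.01878 √h_ss ⇒ √h_ss = 0.03889/0.01878 = 2.07082.
h_ss = 2.07082² = 4.28830 m. (Since h₀ = 1.589 m < h_ss, the level will rise toward this value.)

4.288 m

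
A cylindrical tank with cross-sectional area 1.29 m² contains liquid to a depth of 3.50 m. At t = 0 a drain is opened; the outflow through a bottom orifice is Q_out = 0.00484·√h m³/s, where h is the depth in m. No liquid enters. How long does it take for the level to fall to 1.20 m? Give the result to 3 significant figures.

413 s

With no inflow, A dh/dt = −0.00484 √h.
This is separable: 2 d(√h)/dt = −0.00484/A, so √h = √h₀ − (0.00484/(2A)) t.
t = 2A(√h₀ − √h)/0.00484 = 2·1.29·(√3.50 − √1.20)/0.00484
  = 2.5800 × (1.8708 − 1.0954) / 0.00484 = 413.32 s.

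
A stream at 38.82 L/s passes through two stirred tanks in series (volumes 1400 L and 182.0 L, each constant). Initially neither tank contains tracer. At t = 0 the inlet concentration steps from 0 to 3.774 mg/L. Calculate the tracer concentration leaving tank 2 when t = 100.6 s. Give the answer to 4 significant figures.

3.507 mg/L

Each tank obeys Vᵢ dCᵢ/dt = Q(Cᵢ₋₁ − Cᵢ), so τᵢ = Vᵢ/Q.
τ₁ = 1400/38.82 = 36.0639 s; τ₂ = 182.0/38.82 = 4.68830 s.
Solving the cascade with C₁(0)=C₂(0)=0 gives C₂(t) = C_in[1 − (τ₁ e^(−t/τ₁) − τ₂ e^(−t/τ₂))/(τ₁ − τ₂)].
At t = 100.6: e^(−t/τ₁) = 0.0614523, e^(−t/τ₂) = 4.79802e-10.
C₂ = 3.774·[1 − (36.0639·0.0614523 − 4.68830·4.79802e-10)/(31.3756)] = 3.774·0.929365 = 3.50742 mg/L.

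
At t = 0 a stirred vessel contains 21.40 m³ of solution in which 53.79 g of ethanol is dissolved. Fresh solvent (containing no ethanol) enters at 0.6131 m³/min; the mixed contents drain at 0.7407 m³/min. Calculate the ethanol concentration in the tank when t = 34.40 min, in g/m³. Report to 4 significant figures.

Let m(t) be the amount of ethanol. Volume: V(t) = V₀ + (Q_in − Q_out) t = 21.40 − 0.127600 t; V(34.40) = 17.0106 m³.
No ethanol enters, so dm/dt = −Q_out · (m/V).
Separate: dm/m = −Q_out dt/V(t) ⇒ ln(m/m₀) = −(Q_out/(Q_in−Q_out)) ln(V/V₀).
m = m₀ (V₀/V)^(Q_out/(Q_in−Q_out)) = 53.79 × (21.40/17.0106)^(-5.80486) = 14.1901 g.
C = m/V = 14.1901/17.0106 = 0.834193 g/m³.

0.8342 g/m³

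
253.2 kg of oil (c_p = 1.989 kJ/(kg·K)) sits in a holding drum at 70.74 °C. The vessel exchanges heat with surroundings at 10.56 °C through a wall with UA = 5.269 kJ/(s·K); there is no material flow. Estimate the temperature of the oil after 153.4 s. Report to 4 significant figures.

Lumped-capacitance energy balance: M c_p dT/dt = UA(T_amb − T).
dT/dt = (T_ss − T)/τ with T_ss = T_amb = 10.5600 °C, τ = M c_p/UA = 253.2·1.989/5.269 = 95.5807 s.
Solution: T(t) = T_ss + (T₀ − T_ss) e^(−t/τ).
T(153.4) = 10.5600 + (60.1800)·0.200904 = 22.6504 °C.

22.65 °C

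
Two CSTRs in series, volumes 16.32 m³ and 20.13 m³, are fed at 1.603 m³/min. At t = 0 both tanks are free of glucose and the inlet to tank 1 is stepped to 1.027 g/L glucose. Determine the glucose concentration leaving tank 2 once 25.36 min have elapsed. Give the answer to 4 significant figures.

Species balance on tank i: dCᵢ/dt = (Cᵢ₋₁ − Cᵢ)/τᵢ with τᵢ = Vᵢ/Q.
τ₁ = 16.32/1.603 = 10.1809 min; τ₂ = 20.13/1.603 = 12.5577 min.
Tank 1: C₁ = C_in(1 − e^(−t/τ₁)). Tank 2 (τ₁ ≠ τ₂): C₂ = C_in[1 − (τ₁ e^(−t/τ₁) − τ₂ e^(−t/τ₂))/(τ₁ − τ₂)].
At t = 25.36: e^(−t/τ₁) = 0.0828324, e^(−t/τ₂) = 0.132725.
C₂ = 1.027·[1 − (10.1809·0.0828324 − 12.5577·0.132725)/(-2.37679)] = 1.027·0.653563 = 0.671209 g/L.

0.6712 g/L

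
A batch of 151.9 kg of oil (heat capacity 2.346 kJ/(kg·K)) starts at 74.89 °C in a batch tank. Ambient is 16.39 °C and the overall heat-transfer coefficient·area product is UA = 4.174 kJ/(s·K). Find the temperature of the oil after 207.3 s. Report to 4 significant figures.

21.55 °C

M c_p dT/dt = −UA(T − T_amb).
dT/dt = (T_ss − T)/τ with T_ss = T_amb = 16.3900 °C, τ = M c_p/UA = 151.9·2.346/4.174 = 85.3755 s.
Integrating: T(t) = T_ss + (T₀ − T_ss) e^(−t/τ).
T(207.3) = 16.3900 + (58.5000)·0.0882046 = 21.5500 °C.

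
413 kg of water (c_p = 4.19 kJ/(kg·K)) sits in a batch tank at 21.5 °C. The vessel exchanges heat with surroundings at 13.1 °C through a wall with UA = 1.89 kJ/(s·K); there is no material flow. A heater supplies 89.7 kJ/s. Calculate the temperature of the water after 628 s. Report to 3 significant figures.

40.9 °C

Lumped-capacitance energy balance: M c_p dT/dt = UA(T_amb − T) + Q̇.
dT/dt = (T_ss − T)/τ with T_ss = T_amb + Q̇/UA = 13.1 + 89.7/1.89 = 60.560 °C, τ = M c_p/UA = 413·4.19/1.89 = 915.59 s.
T approaches T_ss exponentially: T(t) = T_ss + (T₀ − T_ss) e^(−t/τ).
T(628) = 60.560 + (-39.060)·0.50364 = 40.888 °C.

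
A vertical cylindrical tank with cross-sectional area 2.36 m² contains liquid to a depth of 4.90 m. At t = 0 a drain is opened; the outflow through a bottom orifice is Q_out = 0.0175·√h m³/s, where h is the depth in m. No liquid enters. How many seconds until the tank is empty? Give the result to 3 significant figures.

A dh/dt = −Q_out = −0.0175 √h.
∫ h^(−1/2) dh = −(0.0175/A) ∫ dt, giving 2√h = 2√h₀ − (0.0175/A) t.
Set h = 0: 2√h₀ = (0.0175/A) t_empty ⇒ t_empty = 2A√h₀/0.0175.
t_empty = 2·2.36·√4.90/0.0175 = 4.7200·2.2136/0.0175 = 597.04 s.

597 s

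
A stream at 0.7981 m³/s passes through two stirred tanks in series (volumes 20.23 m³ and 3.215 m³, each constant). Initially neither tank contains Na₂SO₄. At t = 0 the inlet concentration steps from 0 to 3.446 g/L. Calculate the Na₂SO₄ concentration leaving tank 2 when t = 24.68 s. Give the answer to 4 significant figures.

1.900 g/L

Each tank obeys Vᵢ dCᵢ/dt = Q(Cᵢ₋₁ − Cᵢ), so τᵢ = Vᵢ/Q.
τ₁ = 20.23/0.7981 = 25.3477 s; τ₂ = 3.215/0.7981 = 4.02832 s.
Tank 1: C₁ = C_in(1 − e^(−t/τ₁)). Tank 2 (τ₁ ≠ τ₂): C₂ = C_in[1 − (τ₁ e^(−t/τ₁) − τ₂ e^(−t/τ₂))/(τ₁ − τ₂)].
At t = 24.68: e^(−t/τ₁) = 0.377699, e^(−t/τ₂) = 0.00218393.
C₂ = 3.446·[1 − (25.3477·0.377699 − 4.02832·0.00218393)/(21.3194)] = 3.446·0.551347 = 1.89994 g/L.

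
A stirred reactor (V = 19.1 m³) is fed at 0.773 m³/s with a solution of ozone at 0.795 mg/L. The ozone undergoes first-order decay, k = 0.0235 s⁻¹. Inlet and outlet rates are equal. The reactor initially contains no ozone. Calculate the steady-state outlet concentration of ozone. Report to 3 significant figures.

0.503 mg/L

Species balance: V dC/dt = Q C_in − Q C − k V C.
At steady state: 0 = Q C_in − (Q + kV) C_ss, so C_ss = Q C_in/(Q + kV).
C_ss = 0.773·0.795/(0.773 + 0.0235·19.1) = 0.61454/1.2219 = 0.50295 mg/L.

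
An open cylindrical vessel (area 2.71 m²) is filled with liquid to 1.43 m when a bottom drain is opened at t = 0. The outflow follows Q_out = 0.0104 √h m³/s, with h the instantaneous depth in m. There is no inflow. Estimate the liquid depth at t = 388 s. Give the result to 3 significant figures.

0.204 m

With no inflow, A dh/dt = −0.0104 √h.
∫ h^(−1/2) dh = −(0.0104/A) ∫ dt, giving 2√h = 2√h₀ − (0.0104/A) t.
√h = √1.43 − 0.0104·388/(2·2.71) = 1.1958 − 0.74450 = 0.45132.
h = 0.45132² = 0.20369 m.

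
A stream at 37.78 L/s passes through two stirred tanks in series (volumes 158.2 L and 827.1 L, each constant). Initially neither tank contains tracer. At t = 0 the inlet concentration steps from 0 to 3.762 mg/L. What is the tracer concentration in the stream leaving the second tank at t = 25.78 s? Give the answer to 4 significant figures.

Each tank obeys Vᵢ dCᵢ/dt = Q(Cᵢ₋₁ − Cᵢ), so τᵢ = Vᵢ/Q.
τ₁ = 158.2/37.78 = 4.18740 s; τ₂ = 827.1/37.78 = 21.8925 s.
Solving the cascade with C₁(0)=C₂(0)=0 gives C₂(t) = C_in[1 − (τ₁ e^(−t/τ₁) − τ₂ e^(−t/τ₂))/(τ₁ − τ₂)].
At t = 25.78: e^(−t/τ₁) = 0.00211952, e^(−t/τ₂) = 0.308026.
C₂ = 3.762·[1 − (4.18740·0.00211952 − 21.8925·0.308026)/(-17.7051)] = 3.762·0.619624 = 2.33103 mg/L.

2.331 mg/L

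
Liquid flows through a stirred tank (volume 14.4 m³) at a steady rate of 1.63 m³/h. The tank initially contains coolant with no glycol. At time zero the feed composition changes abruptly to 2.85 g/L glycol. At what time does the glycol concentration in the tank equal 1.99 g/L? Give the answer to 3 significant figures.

10.6 h

Species balance: V dC/dt = Q(C_in − C) ⇒ τ = V/Q = 8.8344 h.
C(t) = C_in + (C₀ − C_in) e^(−t/τ). Set C = 1.99 and solve for t:
e^(−t/τ) = (C − C_in)/(C₀ − C_in) = (1.99 − 2.85)/(0 − 2.85) = 0.30175
t = −τ ln(…) = 8.8344 × 1.1981 = 10.585 h.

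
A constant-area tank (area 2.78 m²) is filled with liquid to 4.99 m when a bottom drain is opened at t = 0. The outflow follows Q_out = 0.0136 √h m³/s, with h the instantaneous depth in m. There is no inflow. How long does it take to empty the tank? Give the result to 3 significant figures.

A dh/dt = −Q_out = −0.0136 √h.
Separate and integrate: 2(√h − √h₀) = −(0.0136/A) t.
Set h = 0: 2√h₀ = (0.0136/A) t_empty ⇒ t_empty = 2A√h₀/0.0136.
t_empty = 2·2.78·√4.99/0.0136 = 5.5600·2.2338/0.0136 = 913.24 s.

913 s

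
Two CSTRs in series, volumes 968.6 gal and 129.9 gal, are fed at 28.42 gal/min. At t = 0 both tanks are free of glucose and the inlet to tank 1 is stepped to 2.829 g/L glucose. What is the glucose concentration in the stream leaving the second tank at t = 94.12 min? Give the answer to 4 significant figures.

Time constants: τᵢ = Vᵢ/Q for each well-mixed tank.
τ₁ = 968.6/28.42 = 34.0816 min; τ₂ = 129.9/28.42 = 4.57072 min.
Solving the cascade with C₁(0)=C₂(0)=0 gives C₂(t) = C_in[1 − (τ₁ e^(−t/τ₁) − τ₂ e^(−t/τ₂))/(τ₁ − τ₂)].
At t = 94.12: e^(−t/τ₁) = 0.0631903, e^(−t/τ₂) = 1.14036e-09.
C₂ = 2.829·[1 − (34.0816·0.0631903 − 4.57072·1.14036e-09)/(29.5109)] = 2.829·0.927023 = 2.62255 g/L.

2.623 g/L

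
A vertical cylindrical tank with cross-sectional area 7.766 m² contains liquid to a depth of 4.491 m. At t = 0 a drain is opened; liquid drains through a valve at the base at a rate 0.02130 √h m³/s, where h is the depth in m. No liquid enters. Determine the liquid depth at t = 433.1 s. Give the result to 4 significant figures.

A dh/dt = −Q_out = −0.02130 √h.
∫ h^(−1/2) dh = −(0.02130/A) ∫ dt, giving 2√h = 2√h₀ − (0.02130/A) t.
√h = √4.491 − 0.02130·433.1/(2·7.766) = 2.11920 − 0.593937 = 1.52526.
h = 1.52526² = 2.32642 m.

2.326 m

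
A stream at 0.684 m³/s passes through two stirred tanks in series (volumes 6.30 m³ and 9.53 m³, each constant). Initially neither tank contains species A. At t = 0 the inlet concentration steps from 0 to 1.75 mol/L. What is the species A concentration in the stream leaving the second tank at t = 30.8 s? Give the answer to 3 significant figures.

Time constants: τᵢ = Vᵢ/Q for each well-mixed tank.
τ₁ = 6.30/0.684 = 9.2105 s; τ₂ = 9.53/0.684 = 13.933 s.
Solving the cascade with C₁(0)=C₂(0)=0 gives C₂(t) = C_in[1 − (τ₁ e^(−t/τ₁) − τ₂ e^(−t/τ₂))/(τ₁ − τ₂)].
At t = 30.8: e^(−t/τ₁) = 0.035295, e^(−t/τ₂) = 0.10963.
C₂ = 1.75·[1 − (9.2105·0.035295 − 13.933·0.10963)/(-4.7222)] = 1.75·0.74538 = 1.3044 mol/L.

1.30 mol/L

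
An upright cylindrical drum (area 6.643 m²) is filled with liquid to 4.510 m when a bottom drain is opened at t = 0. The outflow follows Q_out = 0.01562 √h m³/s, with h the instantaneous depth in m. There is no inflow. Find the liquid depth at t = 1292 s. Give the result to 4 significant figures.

Accumulation of liquid (constant cross-section A): A dh/dt = −0.01562 √h.
∫ h^(−1/2) dh = −(0.01562/A) ∫ dt, giving 2√h = 2√h₀ − (0.01562/A) t.
√h = √4.510 − 0.01562·1292/(2·6.643) = 2.12368 − 1.51897 = 0.604706.
h = 0.604706² = 0.365669 m.

0.3657 m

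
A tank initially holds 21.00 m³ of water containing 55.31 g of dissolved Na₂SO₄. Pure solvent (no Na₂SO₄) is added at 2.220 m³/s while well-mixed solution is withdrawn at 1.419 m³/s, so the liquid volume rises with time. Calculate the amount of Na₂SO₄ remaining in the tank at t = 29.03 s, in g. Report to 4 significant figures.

Total volume: dV/dt = Q_in − Q_out = 0.801000 m³/s, so V(t) = 21.00 + 0.801000 t and V(29.03) = 44.2530 m³.
Species balance (pure solvent in): dm/dt = −Q_out · m/V(t).
dm/m = −Q_out dt/(V₀ + 0.801000 t); integrating gives ln(m/m₀) = −(Q_out/(Q_in−Q_out)) ln(V/V₀).
m = m₀ (V₀/V)^(Q_out/(Q_in−Q_out)) = 55.31 × (21.00/44.2530)^(1.77154) = 14.7678 g.

14.77 g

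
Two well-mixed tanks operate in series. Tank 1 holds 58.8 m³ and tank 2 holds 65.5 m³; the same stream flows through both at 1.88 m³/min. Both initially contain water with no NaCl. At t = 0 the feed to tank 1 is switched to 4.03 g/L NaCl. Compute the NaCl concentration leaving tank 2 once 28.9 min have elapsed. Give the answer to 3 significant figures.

Species balance on tank i: dCᵢ/dt = (Cᵢ₋₁ − Cᵢ)/τᵢ with τᵢ = Vᵢ/Q.
τ₁ = 58.8/1.88 = 31.277 min; τ₂ = 65.5/1.88 = 34.840 min.
Solving the cascade with C₁(0)=C₂(0)=0 gives C₂(t) = C_in[1 − (τ₁ e^(−t/τ₁) − τ₂ e^(−t/τ₂))/(τ₁ − τ₂)].
At t = 28.9: e^(−t/τ₁) = 0.39692, e^(−t/τ₂) = 0.43627.
C₂ = 4.03·[1 − (31.277·0.39692 − 34.840·0.43627)/(-3.5638)] = 4.03·0.21842 = 0.88025 g/L.

0.880 g/L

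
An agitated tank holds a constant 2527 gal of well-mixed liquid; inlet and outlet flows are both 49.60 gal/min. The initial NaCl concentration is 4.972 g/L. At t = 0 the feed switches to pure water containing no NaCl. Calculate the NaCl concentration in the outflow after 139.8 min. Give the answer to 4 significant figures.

0.3198 g/L

Species balance on the tank: V dC/dt = Q(C_in − C).
So dC/dt = (C_in − C)/τ with τ = V/Q = 2527/49.60 = 50.9476 min.
Integrating: C(t) = C_in + (C₀ − C_in) e^(−t/τ).
C(139.8) = 0 + (4.972 − 0)·e^(−139.8/50.9476) = 0 + (4.97200)·0.0643128 = 0.319763 g/L.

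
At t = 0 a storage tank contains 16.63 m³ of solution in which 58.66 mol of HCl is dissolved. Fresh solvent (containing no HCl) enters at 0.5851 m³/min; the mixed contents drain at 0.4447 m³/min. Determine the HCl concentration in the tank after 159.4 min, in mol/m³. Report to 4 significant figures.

Let m(t) be the amount of HCl. Volume: V(t) = V₀ + (Q_in − Q_out) t = 16.63 + 0.140400 t; V(159.4) = 39.0098 m³.
Species balance (pure solvent in): dm/dt = −Q_out · m/V(t).
dm/m = −Q_out dt/(V₀ + 0.140400 t); integrating gives ln(m/m₀) = −(Q_out/(Q_in−Q_out)) ln(V/V₀).
m = m₀ (V₀/V)^(Q_out/(Q_in−Q_out)) = 58.66 × (16.63/39.0098)^(3.16738) = 3.94023 mol.
C = m/V = 3.94023/39.0098 = 0.101006 mol/m³.

0.1010 mol/m³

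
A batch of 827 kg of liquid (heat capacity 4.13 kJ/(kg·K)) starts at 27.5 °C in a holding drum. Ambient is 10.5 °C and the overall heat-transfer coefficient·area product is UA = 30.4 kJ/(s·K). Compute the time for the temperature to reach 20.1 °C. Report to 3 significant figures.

64.2 s

M c_p dT/dt = −UA(T − T_amb).
τ = M c_p/UA = 112.35 s; T_ss = T_amb = 10.500 °C.
T(t) = T_ss + (T₀ − T_ss)e^(−t/τ); set T = 20.1:
t = −τ ln[(T − T_ss)/(T₀ − T_ss)] = −112.35 · ln(0.56471) = 64.204 s.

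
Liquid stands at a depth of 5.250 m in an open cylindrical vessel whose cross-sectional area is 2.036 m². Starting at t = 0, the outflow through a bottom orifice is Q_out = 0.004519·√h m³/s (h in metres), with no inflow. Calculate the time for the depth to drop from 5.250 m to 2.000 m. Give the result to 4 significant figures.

A dh/dt = −Q_out = −0.004519 √h.
This is separable: 2 d(√h)/dt = −0.004519/A, so √h = √h₀ − (0.004519/(2A)) t.
t = 2A(√h₀ − √h)/0.004519 = 2·2.036·(√5.250 − √2.000)/0.004519
  = 4.07200 × (2.29129 − 1.41421) / 0.004519 = 790.318 s.

790.3 s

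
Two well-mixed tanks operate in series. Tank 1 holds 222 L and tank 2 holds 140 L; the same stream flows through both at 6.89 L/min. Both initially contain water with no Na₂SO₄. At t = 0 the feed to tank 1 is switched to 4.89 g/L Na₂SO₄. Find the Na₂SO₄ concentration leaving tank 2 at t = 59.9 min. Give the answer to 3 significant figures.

Time constants: τᵢ = Vᵢ/Q for each well-mixed tank.
τ₁ = 222/6.89 = 32.221 min; τ₂ = 140/6.89 = 20.319 min.
Tank 1: C₁ = C_in(1 − e^(−t/τ₁)). Tank 2 (τ₁ ≠ τ₂): C₂ = C_in[1 − (τ₁ e^(−t/τ₁) − τ₂ e^(−t/τ₂))/(τ₁ − τ₂)].
At t = 59.9: e^(−t/τ₁) = 0.15582, e^(−t/τ₂) = 0.052448.
C₂ = 4.89·[1 − (32.221·0.15582 − 20.319·0.052448)/(11.901)] = 4.89·0.66769 = 3.2650 g/L.

3.27 g/L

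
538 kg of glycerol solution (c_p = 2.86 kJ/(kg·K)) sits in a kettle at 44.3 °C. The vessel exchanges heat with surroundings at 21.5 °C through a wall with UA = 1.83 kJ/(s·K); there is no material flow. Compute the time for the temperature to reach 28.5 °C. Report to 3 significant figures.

993 s

M c_p dT/dt = −UA(T − T_amb).
τ = M c_p/UA = 840.81 s; T_ss = T_amb = 21.500 °C.
T(t) = T_ss + (T₀ − T_ss)e^(−t/τ); set T = 28.5:
t = −τ ln[(T − T_ss)/(T₀ − T_ss)] = −840.81 · ln(0.30702) = 992.87 s.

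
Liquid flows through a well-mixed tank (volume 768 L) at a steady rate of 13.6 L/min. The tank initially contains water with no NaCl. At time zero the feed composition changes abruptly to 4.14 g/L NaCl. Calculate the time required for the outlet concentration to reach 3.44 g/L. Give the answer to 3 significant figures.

100 min

Unsteady species balance (constant V, well mixed): V dC/dt = Q(C_in − C), so τ = V/Q = 56.471 min.
C(t) = C_in + (C₀ − C_in) e^(−t/τ). Set C = 3.44 and solve for t:
e^(−t/τ) = (C − C_in)/(C₀ − C_in) = (3.44 − 4.14)/(0 − 4.14) = 0.16908
t = −τ ln(…) = 56.471 × 1.7774 = 100.37 min.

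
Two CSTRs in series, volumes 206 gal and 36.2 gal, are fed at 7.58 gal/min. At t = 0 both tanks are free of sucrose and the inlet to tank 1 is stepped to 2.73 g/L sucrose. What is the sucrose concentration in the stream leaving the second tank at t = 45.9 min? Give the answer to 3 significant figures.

2.12 g/L

Time constants: τᵢ = Vᵢ/Q for each well-mixed tank.
τ₁ = 206/7.58 = 27.177 min; τ₂ = 36.2/7.58 = 4.7757 min.
Tank 1: C₁ = C_in(1 − e^(−t/τ₁)). Tank 2 (τ₁ ≠ τ₂): C₂ = C_in[1 − (τ₁ e^(−t/τ₁) − τ₂ e^(−t/τ₂))/(τ₁ − τ₂)].
At t = 45.9: e^(−t/τ₁) = 0.18471, e^(−t/τ₂) = 6.6981e-05.
C₂ = 2.73·[1 − (27.177·0.18471 − 4.7757·6.6981e-05)/(22.401)] = 2.73·0.77592 = 2.1183 g/L.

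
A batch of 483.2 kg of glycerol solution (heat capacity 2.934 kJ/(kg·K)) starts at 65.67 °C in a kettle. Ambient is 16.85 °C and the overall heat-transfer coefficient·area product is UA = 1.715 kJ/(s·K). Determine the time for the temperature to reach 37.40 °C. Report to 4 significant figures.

715.3 s

Lumped-capacitance energy balance: M c_p dT/dt = UA(T_amb − T).
τ = M c_p/UA = 826.652 s; T_ss = T_amb = 16.8500 °C.
T(t) = T_ss + (T₀ − T_ss)e^(−t/τ); set T = 37.40:
t = −τ ln[(T − T_ss)/(T₀ − T_ss)] = −826.652 · ln(0.420934) = 715.285 s.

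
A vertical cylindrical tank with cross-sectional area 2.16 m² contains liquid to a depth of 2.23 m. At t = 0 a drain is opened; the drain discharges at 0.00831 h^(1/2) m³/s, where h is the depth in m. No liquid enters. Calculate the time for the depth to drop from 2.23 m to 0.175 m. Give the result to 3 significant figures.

Accumulation of liquid (constant cross-section A): A dh/dt = −0.00831 √h.
∫ h^(−1/2) dh = −(0.00831/A) ∫ dt, giving 2√h = 2√h₀ − (0.00831/A) t.
t = 2A(√h₀ − √h)/0.00831 = 2·2.16·(√2.23 − √0.175)/0.00831
  = 4.3200 × (1.4933 − 0.41833) / 0.00831 = 558.84 s.

559 s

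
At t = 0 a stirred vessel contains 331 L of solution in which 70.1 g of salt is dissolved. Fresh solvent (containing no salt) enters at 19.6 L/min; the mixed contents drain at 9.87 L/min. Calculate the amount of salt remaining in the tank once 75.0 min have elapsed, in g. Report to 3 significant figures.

Total volume: dV/dt = Q_in − Q_out = 9.7300 L/min, so V(t) = 331 + 9.7300 t and V(75.0) = 1060.8 L.
Species balance (pure solvent in): dm/dt = −Q_out · m/V(t).
dm/m = −Q_out dt/(V₀ + 9.7300 t); integrating gives ln(m/m₀) = −(Q_out/(Q_in−Q_out)) ln(V/V₀).
m = m₀ (V₀/V)^(Q_out/(Q_in−Q_out)) = 70.1 × (331/1060.8)^(1.0144) = 21.511 g.

21.5 g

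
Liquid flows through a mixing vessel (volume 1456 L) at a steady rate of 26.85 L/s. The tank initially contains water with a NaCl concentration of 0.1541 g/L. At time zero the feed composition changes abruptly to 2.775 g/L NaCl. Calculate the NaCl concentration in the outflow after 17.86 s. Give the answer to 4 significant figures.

0.8896 g/L

Mass balance on the solute (V constant): V dC/dt = Q(C_in − C).
Rewrite as dC/dt + C/τ = C_in/τ, τ = V/Q = 54.2272 s.
C approaches C_in exponentially: C(t) = C_in + (C₀ − C_in) e^(−t/τ).
C(17.86) = 2.775 + (0.1541 − 2.775)·e^(−17.86/54.2272) = 2.775 + (-2.62090)·0.719388 = 0.889557 g/L.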